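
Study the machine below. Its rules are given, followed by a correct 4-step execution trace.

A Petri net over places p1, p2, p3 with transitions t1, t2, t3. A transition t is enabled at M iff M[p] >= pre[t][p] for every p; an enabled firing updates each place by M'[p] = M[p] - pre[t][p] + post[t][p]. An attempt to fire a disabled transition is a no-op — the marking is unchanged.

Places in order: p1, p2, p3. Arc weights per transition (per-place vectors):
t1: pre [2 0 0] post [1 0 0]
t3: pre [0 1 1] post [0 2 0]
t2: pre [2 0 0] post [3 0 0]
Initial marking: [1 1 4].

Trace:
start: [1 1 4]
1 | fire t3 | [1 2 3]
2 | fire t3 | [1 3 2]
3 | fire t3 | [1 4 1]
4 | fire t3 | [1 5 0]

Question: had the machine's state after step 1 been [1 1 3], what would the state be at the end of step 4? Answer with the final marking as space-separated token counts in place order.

1 4 0

state after step 1 := [1 1 3]
2 | fire t3 | [1 2 2]
3 | fire t3 | [1 3 1]
4 | fire t3 | [1 4 0]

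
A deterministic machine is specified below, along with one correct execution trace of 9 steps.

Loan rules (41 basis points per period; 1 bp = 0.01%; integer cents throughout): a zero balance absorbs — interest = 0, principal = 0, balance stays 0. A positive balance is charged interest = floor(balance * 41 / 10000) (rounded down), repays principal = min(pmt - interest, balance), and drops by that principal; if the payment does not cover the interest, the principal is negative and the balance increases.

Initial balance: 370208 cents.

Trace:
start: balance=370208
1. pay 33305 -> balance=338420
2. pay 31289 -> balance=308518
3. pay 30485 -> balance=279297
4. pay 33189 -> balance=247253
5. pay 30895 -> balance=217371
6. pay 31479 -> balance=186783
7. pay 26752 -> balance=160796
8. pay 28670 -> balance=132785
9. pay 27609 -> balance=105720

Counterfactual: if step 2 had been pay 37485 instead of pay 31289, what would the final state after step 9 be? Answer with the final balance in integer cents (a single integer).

99344

(re-executing from step 2 with the substitution; state before step 2: balance=338420)
2. pay 37485 -> balance=302322
3. pay 30485 -> balance=273076
4. pay 33189 -> balance=241006
5. pay 30895 -> balance=211099
6. pay 31479 -> balance=180485
7. pay 26752 -> balance=154472
8. pay 28670 -> balance=126435
9. pay 27609 -> balance=99344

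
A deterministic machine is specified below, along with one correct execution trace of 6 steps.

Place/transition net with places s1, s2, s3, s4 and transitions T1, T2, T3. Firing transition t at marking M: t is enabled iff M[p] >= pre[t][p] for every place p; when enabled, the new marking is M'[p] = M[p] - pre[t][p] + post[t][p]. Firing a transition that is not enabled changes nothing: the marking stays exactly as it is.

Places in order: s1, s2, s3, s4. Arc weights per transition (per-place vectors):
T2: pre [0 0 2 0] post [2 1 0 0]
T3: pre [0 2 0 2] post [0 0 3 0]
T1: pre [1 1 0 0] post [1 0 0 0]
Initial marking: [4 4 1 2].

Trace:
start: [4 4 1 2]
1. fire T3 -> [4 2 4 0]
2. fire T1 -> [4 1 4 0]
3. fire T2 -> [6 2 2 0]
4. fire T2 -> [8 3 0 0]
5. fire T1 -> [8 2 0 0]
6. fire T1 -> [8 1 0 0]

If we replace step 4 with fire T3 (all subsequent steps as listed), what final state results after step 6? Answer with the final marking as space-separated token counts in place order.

(re-executing from step 4 with the substitution; state before step 4: [6 2 2 0])
4. fire T3 -> [6 2 2 0]
5. fire T1 -> [6 1 2 0]
6. fire T1 -> [6 0 2 0]

6 0 2 0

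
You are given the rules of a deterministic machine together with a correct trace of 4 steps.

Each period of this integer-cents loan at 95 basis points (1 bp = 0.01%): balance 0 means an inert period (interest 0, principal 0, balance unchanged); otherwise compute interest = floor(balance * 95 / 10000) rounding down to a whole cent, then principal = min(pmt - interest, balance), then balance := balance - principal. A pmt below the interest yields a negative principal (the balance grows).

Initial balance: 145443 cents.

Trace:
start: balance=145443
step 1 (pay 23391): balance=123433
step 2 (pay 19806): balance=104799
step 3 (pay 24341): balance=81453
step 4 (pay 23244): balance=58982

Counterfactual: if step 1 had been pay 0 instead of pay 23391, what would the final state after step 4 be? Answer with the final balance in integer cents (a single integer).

83046

(re-executing from step 1 with the substitution; state before step 1: balance=145443)
step 1 (pay 0): balance=146824
step 2 (pay 19806): balance=128412
step 3 (pay 24341): balance=105290
step 4 (pay 23244): balance=83046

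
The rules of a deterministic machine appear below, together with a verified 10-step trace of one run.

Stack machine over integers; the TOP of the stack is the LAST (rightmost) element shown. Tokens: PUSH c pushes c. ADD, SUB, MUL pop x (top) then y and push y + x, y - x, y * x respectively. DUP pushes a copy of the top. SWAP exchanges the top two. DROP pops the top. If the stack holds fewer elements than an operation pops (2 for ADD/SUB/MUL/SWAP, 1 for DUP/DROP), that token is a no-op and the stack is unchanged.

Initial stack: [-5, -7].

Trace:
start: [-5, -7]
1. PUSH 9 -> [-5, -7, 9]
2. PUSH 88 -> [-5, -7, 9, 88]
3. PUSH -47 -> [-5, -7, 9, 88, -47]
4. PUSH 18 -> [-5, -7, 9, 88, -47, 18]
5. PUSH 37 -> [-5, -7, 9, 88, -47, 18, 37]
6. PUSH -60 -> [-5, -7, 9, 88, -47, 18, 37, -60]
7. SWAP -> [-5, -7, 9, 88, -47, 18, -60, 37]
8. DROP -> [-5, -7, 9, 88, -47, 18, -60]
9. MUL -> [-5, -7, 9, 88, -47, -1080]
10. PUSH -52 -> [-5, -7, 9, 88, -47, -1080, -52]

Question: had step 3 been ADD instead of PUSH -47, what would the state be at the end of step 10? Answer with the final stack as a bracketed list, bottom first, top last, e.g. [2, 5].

[-5, -7, 97, -1080, -52]

(re-executing from step 3 with the substitution; state before step 3: [-5, -7, 9, 88])
3. ADD -> [-5, -7, 97]
4. PUSH 18 -> [-5, -7, 97, 18]
5. PUSH 37 -> [-5, -7, 97, 18, 37]
6. PUSH -60 -> [-5, -7, 97, 18, 37, -60]
7. SWAP -> [-5, -7, 97, 18, -60, 37]
8. DROP -> [-5, -7, 97, 18, -60]
9. MUL -> [-5, -7, 97, -1080]
10. PUSH -52 -> [-5, -7, 97, -1080, -52]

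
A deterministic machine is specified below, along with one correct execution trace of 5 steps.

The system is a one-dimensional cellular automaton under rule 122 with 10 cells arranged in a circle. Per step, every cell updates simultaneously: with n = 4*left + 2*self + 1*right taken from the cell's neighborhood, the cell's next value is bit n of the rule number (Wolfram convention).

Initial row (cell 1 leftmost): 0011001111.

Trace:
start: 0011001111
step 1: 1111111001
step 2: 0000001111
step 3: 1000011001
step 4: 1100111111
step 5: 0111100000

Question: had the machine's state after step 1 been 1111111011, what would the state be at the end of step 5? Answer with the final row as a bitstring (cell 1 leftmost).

state after step 1 := 1111111011
step 2: 0000001110
step 3: 0000011011
step 4: 1000111111
step 5: 1101100000

1101100000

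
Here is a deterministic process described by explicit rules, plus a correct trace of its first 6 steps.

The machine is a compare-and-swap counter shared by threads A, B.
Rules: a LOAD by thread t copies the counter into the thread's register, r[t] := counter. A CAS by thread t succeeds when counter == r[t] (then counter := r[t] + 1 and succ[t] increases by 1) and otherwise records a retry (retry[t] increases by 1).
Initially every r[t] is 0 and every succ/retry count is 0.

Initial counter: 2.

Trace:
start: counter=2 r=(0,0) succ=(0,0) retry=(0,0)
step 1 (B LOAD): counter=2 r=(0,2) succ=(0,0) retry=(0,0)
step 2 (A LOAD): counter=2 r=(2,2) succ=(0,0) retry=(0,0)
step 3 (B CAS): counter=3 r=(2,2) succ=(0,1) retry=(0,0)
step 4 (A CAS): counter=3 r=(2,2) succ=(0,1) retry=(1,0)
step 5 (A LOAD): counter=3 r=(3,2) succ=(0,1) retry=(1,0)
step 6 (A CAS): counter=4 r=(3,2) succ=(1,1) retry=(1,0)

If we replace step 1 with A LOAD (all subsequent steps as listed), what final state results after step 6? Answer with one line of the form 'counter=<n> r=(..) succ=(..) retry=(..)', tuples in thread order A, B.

counter=4 r=(3,0) succ=(2,0) retry=(0,1)

(re-executing from step 1 with the substitution; state before step 1: counter=2 r=(0,0) succ=(0,0) retry=(0,0))
step 1 (A LOAD): counter=2 r=(2,0) succ=(0,0) retry=(0,0)
step 2 (A LOAD): counter=2 r=(2,0) succ=(0,0) retry=(0,0)
step 3 (B CAS): counter=2 r=(2,0) succ=(0,0) retry=(0,1)
step 4 (A CAS): counter=3 r=(2,0) succ=(1,0) retry=(0,1)
step 5 (A LOAD): counter=3 r=(3,0) succ=(1,0) retry=(0,1)
step 6 (A CAS): counter=4 r=(3,0) succ=(2,0) retry=(0,1)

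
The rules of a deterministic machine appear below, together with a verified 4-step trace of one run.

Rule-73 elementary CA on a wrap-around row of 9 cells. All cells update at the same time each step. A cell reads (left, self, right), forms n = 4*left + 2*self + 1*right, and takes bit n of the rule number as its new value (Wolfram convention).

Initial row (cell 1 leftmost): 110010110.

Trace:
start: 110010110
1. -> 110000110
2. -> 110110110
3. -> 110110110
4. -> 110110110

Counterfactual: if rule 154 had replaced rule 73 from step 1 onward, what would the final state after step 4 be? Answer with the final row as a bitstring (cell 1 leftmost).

(re-executing steps 1..4 under rule 154; state before step 1: 110010110)
1. -> 101100100
2. -> 001011011
3. -> 110010010
4. -> 101101100

101101100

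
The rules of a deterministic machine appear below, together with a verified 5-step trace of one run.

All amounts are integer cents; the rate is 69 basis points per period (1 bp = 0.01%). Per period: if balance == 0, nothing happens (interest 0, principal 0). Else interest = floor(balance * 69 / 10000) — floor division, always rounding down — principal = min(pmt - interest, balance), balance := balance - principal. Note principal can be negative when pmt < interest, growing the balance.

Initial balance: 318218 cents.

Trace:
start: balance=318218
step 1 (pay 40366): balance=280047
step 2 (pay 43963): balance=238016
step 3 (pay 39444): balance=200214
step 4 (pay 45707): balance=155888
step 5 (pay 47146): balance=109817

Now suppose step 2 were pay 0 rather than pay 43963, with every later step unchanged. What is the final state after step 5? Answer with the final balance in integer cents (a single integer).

154696

(re-executing from step 2 with the substitution; state before step 2: balance=280047)
step 2 (pay 0): balance=281979
step 3 (pay 39444): balance=244480
step 4 (pay 45707): balance=200459
step 5 (pay 47146): balance=154696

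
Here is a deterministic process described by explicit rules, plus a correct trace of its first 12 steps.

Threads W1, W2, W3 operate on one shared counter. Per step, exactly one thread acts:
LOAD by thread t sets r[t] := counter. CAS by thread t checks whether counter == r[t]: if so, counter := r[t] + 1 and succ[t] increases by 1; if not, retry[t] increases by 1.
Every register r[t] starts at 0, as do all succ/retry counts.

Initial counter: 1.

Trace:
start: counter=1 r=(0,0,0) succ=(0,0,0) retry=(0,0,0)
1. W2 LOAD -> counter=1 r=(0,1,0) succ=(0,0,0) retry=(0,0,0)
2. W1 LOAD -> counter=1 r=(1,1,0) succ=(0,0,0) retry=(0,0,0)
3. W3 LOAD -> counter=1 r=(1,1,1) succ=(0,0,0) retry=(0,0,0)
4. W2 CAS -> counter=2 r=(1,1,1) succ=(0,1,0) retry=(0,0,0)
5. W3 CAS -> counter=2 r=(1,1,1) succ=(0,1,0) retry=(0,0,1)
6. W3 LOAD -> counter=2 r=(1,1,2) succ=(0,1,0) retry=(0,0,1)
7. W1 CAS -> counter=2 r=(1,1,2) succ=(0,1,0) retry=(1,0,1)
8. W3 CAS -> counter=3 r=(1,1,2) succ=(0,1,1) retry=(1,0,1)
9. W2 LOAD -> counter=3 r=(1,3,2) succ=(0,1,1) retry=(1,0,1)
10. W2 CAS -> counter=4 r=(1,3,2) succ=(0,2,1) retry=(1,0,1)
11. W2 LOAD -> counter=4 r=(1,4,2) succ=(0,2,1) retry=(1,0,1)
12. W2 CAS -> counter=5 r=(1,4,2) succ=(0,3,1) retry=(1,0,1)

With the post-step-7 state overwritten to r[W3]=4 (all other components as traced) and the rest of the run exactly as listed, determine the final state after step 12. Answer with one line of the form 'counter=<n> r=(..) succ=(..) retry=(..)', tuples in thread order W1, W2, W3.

state after step 7 := counter=2 r=(1,1,4) succ=(0,1,0) retry=(1,0,1)
8. W3 CAS -> counter=2 r=(1,1,4) succ=(0,1,0) retry=(1,0,2)
9. W2 LOAD -> counter=2 r=(1,2,4) succ=(0,1,0) retry=(1,0,2)
10. W2 CAS -> counter=3 r=(1,2,4) succ=(0,2,0) retry=(1,0,2)
11. W2 LOAD -> counter=3 r=(1,3,4) succ=(0,2,0) retry=(1,0,2)
12. W2 CAS -> counter=4 r=(1,3,4) succ=(0,3,0) retry=(1,0,2)

counter=4 r=(1,3,4) succ=(0,3,0) retry=(1,0,2)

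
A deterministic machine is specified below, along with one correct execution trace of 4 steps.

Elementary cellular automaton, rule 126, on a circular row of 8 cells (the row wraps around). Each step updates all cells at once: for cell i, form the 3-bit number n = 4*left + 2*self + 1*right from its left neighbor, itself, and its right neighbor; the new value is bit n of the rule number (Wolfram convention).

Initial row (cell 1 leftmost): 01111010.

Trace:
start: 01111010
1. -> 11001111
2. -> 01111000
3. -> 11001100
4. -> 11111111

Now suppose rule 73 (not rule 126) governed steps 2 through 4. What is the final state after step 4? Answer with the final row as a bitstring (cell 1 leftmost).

(re-executing steps 2..4 under rule 73; state before step 2: 11001111)
2. -> 01001000
3. -> 00000011
4. -> 01111011

01111011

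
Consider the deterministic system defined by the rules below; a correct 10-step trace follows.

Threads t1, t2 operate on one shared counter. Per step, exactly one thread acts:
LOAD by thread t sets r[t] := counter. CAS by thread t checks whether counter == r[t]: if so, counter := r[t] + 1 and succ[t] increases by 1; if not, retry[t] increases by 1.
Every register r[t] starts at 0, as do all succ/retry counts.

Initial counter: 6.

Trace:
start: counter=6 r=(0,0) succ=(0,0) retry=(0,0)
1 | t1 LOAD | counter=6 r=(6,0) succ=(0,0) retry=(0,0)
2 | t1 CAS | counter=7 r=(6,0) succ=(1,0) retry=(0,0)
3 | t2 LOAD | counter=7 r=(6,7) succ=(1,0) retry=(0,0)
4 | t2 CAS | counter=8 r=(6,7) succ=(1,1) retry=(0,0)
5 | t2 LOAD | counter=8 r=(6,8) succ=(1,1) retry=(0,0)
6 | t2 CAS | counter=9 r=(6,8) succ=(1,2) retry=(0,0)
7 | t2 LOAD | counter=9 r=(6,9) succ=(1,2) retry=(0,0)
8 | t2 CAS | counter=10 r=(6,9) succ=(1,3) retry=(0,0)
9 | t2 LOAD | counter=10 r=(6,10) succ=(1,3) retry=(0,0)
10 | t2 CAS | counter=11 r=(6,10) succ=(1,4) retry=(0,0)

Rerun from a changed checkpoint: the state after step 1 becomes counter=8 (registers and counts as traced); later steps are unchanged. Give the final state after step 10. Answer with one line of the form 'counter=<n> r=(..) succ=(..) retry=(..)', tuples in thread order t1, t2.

state after step 1 := counter=8 r=(6,0) succ=(0,0) retry=(0,0)
2 | t1 CAS | counter=8 r=(6,0) succ=(0,0) retry=(1,0)
3 | t2 LOAD | counter=8 r=(6,8) succ=(0,0) retry=(1,0)
4 | t2 CAS | counter=9 r=(6,8) succ=(0,1) retry=(1,0)
5 | t2 LOAD | counter=9 r=(6,9) succ=(0,1) retry=(1,0)
6 | t2 CAS | counter=10 r=(6,9) succ=(0,2) retry=(1,0)
7 | t2 LOAD | counter=10 r=(6,10) succ=(0,2) retry=(1,0)
8 | t2 CAS | counter=11 r=(6,10) succ=(0,3) retry=(1,0)
9 | t2 LOAD | counter=11 r=(6,11) succ=(0,3) retry=(1,0)
10 | t2 CAS | counter=12 r=(6,11) succ=(0,4) retry=(1,0)

counter=12 r=(6,11) succ=(0,4) retry=(1,0)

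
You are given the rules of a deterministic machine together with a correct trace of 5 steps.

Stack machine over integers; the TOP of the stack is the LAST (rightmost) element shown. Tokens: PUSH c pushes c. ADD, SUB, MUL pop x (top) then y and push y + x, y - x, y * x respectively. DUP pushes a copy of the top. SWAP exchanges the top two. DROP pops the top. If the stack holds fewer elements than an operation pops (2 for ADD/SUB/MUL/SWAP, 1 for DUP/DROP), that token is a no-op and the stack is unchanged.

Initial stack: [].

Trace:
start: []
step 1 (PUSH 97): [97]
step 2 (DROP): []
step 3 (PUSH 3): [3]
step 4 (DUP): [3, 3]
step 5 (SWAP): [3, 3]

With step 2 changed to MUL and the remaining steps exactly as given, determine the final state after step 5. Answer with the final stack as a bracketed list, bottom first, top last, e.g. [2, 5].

(re-executing from step 2 with the substitution; state before step 2: [97])
step 2 (MUL): [97]
step 3 (PUSH 3): [97, 3]
step 4 (DUP): [97, 3, 3]
step 5 (SWAP): [97, 3, 3]

[97, 3, 3]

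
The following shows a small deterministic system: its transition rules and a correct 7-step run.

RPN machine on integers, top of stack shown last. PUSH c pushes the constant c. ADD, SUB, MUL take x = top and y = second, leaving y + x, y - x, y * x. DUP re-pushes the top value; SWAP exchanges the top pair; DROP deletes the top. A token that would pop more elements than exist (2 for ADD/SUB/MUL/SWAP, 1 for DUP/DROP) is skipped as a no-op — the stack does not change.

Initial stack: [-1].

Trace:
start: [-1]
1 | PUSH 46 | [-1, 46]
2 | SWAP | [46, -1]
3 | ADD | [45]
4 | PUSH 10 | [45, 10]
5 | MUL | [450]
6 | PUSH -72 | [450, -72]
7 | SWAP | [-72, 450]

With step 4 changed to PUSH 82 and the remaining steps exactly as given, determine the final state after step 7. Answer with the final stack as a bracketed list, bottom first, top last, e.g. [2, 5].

(re-executing from step 4 with the substitution; state before step 4: [45])
4 | PUSH 82 | [45, 82]
5 | MUL | [3690]
6 | PUSH -72 | [3690, -72]
7 | SWAP | [-72, 3690]

[-72, 3690]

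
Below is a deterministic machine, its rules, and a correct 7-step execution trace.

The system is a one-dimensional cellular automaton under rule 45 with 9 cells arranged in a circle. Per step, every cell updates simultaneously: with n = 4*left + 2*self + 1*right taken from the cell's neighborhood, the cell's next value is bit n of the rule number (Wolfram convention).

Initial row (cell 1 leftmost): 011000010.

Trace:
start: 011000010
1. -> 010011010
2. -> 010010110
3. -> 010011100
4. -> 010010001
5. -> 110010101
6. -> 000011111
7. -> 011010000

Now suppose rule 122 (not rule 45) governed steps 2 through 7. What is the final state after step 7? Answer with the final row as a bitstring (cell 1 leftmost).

(re-executing steps 2..7 under rule 122; state before step 2: 010011010)
2. -> 101111101
3. -> 111000111
4. -> 001101100
5. -> 011111110
6. -> 110000011
7. -> 011000110

011000110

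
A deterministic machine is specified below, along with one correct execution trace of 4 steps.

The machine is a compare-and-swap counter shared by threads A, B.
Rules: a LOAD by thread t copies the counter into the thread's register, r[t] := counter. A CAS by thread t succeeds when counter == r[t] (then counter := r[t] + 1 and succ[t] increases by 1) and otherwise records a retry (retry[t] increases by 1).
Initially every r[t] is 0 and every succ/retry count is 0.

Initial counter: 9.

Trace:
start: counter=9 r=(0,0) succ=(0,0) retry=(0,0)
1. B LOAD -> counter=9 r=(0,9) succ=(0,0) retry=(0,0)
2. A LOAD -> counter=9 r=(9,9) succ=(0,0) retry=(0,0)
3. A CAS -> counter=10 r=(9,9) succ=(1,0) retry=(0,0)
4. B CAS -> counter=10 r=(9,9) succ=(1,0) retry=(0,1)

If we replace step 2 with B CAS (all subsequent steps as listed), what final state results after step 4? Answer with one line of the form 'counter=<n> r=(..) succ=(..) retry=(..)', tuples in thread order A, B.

counter=10 r=(0,9) succ=(0,1) retry=(1,1)

(re-executing from step 2 with the substitution; state before step 2: counter=9 r=(0,9) succ=(0,0) retry=(0,0))
2. B CAS -> counter=10 r=(0,9) succ=(0,1) retry=(0,0)
3. A CAS -> counter=10 r=(0,9) succ=(0,1) retry=(1,0)
4. B CAS -> counter=10 r=(0,9) succ=(0,1) retry=(1,1)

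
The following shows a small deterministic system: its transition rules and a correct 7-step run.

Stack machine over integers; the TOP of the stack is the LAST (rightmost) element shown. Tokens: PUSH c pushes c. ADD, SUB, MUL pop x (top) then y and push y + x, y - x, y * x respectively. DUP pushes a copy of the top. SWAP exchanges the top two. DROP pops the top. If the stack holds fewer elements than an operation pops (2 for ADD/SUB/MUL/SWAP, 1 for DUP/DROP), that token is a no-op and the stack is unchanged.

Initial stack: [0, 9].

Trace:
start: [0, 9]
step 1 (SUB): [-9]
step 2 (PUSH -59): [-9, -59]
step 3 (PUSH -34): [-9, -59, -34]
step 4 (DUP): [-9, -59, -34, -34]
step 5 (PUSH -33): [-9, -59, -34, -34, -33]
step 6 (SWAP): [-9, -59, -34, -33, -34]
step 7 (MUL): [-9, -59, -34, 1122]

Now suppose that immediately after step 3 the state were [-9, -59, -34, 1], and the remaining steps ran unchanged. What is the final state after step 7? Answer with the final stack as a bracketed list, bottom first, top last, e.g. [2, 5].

state after step 3 := [-9, -59, -34, 1]
step 4 (DUP): [-9, -59, -34, 1, 1]
step 5 (PUSH -33): [-9, -59, -34, 1, 1, -33]
step 6 (SWAP): [-9, -59, -34, 1, -33, 1]
step 7 (MUL): [-9, -59, -34, 1, -33]

[-9, -59, -34, 1, -33]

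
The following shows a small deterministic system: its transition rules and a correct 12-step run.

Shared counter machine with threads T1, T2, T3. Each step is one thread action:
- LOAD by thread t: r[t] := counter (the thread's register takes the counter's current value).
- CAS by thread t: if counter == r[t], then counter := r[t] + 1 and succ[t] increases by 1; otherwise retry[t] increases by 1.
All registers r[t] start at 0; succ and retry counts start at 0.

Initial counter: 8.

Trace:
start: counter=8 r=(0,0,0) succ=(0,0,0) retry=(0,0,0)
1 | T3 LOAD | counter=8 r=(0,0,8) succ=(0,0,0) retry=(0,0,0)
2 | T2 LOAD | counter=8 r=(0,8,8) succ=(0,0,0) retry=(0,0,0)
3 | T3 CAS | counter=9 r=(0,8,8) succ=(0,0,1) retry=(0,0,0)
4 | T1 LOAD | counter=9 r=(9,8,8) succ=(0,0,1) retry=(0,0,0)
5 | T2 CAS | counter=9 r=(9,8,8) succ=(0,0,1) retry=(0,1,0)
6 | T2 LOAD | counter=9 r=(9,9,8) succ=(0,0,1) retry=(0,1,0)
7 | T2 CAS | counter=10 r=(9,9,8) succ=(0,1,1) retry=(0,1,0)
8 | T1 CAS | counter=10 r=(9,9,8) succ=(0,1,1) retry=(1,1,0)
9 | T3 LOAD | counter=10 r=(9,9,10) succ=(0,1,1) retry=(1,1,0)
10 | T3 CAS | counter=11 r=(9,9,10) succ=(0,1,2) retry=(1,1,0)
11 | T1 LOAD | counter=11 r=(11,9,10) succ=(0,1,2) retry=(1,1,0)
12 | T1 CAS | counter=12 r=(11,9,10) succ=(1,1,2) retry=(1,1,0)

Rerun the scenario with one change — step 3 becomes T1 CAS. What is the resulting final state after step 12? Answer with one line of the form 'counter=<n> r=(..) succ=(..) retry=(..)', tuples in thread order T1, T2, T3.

(re-executing from step 3 with the substitution; state before step 3: counter=8 r=(0,8,8) succ=(0,0,0) retry=(0,0,0))
3 | T1 CAS | counter=8 r=(0,8,8) succ=(0,0,0) retry=(1,0,0)
4 | T1 LOAD | counter=8 r=(8,8,8) succ=(0,0,0) retry=(1,0,0)
5 | T2 CAS | counter=9 r=(8,8,8) succ=(0,1,0) retry=(1,0,0)
6 | T2 LOAD | counter=9 r=(8,9,8) succ=(0,1,0) retry=(1,0,0)
7 | T2 CAS | counter=10 r=(8,9,8) succ=(0,2,0) retry=(1,0,0)
8 | T1 CAS | counter=10 r=(8,9,8) succ=(0,2,0) retry=(2,0,0)
9 | T3 LOAD | counter=10 r=(8,9,10) succ=(0,2,0) retry=(2,0,0)
10 | T3 CAS | counter=11 r=(8,9,10) succ=(0,2,1) retry=(2,0,0)
11 | T1 LOAD | counter=11 r=(11,9,10) succ=(0,2,1) retry=(2,0,0)
12 | T1 CAS | counter=12 r=(11,9,10) succ=(1,2,1) retry=(2,0,0)

counter=12 r=(11,9,10) succ=(1,2,1) retry=(2,0,0)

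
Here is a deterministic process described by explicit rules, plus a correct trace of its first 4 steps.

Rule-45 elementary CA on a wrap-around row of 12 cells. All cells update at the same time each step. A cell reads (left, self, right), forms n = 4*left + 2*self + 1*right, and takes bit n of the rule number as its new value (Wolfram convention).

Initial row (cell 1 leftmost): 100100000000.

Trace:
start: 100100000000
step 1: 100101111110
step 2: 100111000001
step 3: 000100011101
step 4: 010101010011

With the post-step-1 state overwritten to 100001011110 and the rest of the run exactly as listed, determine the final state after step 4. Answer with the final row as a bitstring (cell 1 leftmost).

110110010111

state after step 1 := 100001011110
step 2: 101101110001
step 3: 011011000101
step 4: 110110010111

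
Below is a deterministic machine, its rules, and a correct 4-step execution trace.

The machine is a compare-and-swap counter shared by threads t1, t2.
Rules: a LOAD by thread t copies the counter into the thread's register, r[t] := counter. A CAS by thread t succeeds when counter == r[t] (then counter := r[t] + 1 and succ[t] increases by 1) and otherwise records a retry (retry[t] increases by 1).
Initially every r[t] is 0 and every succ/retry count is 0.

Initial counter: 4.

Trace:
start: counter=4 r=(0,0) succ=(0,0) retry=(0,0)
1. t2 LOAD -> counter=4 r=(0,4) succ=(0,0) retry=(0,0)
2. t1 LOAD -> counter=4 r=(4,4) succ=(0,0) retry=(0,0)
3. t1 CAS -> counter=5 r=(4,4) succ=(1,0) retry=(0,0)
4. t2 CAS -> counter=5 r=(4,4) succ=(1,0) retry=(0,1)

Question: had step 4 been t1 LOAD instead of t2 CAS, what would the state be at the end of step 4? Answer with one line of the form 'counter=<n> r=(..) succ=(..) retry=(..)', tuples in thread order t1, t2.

counter=5 r=(5,4) succ=(1,0) retry=(0,0)

(re-executing from step 4 with the substitution; state before step 4: counter=5 r=(4,4) succ=(1,0) retry=(0,0))
4. t1 LOAD -> counter=5 r=(5,4) succ=(1,0) retry=(0,0)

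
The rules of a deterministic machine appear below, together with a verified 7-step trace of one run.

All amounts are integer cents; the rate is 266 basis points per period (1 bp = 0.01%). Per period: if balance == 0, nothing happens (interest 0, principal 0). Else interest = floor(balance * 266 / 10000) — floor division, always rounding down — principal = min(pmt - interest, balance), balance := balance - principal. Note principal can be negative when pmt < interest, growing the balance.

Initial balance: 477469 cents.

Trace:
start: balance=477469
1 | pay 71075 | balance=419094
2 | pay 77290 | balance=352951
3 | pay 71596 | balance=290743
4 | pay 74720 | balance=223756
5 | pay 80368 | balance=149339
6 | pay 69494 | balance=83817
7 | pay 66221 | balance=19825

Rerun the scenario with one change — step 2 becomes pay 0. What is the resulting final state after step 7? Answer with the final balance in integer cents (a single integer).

(re-executing from step 2 with the substitution; state before step 2: balance=419094)
2 | pay 0 | balance=430241
3 | pay 71596 | balance=370089
4 | pay 74720 | balance=305213
5 | pay 80368 | balance=232963
6 | pay 69494 | balance=169665
7 | pay 66221 | balance=107957

107957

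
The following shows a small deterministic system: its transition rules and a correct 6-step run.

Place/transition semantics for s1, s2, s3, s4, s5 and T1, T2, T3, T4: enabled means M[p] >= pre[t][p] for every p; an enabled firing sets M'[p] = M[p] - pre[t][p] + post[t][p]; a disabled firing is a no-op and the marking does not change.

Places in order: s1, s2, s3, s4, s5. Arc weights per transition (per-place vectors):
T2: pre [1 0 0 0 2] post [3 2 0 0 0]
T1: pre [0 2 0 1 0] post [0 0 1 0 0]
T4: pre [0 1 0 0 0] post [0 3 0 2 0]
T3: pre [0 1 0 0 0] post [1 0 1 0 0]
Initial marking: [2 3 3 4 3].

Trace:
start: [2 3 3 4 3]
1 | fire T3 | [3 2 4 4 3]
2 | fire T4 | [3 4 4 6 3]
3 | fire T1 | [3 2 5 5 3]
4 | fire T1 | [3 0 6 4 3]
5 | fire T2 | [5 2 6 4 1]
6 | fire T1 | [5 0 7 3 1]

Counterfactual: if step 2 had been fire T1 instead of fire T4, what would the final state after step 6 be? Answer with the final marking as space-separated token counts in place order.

(re-executing from step 2 with the substitution; state before step 2: [3 2 4 4 3])
2 | fire T1 | [3 0 5 3 3]
3 | fire T1 | [3 0 5 3 3]
4 | fire T1 | [3 0 5 3 3]
5 | fire T2 | [5 2 5 3 1]
6 | fire T1 | [5 0 6 2 1]

5 0 6 2 1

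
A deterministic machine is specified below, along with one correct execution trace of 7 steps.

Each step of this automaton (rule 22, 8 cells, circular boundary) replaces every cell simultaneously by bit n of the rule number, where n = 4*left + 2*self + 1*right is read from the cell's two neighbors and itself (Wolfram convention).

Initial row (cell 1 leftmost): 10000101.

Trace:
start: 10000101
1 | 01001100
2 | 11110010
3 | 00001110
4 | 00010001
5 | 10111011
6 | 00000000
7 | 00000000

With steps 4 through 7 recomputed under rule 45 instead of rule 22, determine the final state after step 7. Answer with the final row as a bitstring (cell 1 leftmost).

(re-executing steps 4..7 under rule 45; state before step 4: 00001110)
4 | 11101000
5 | 10011010
6 | 10010111
7 | 00011100

00011100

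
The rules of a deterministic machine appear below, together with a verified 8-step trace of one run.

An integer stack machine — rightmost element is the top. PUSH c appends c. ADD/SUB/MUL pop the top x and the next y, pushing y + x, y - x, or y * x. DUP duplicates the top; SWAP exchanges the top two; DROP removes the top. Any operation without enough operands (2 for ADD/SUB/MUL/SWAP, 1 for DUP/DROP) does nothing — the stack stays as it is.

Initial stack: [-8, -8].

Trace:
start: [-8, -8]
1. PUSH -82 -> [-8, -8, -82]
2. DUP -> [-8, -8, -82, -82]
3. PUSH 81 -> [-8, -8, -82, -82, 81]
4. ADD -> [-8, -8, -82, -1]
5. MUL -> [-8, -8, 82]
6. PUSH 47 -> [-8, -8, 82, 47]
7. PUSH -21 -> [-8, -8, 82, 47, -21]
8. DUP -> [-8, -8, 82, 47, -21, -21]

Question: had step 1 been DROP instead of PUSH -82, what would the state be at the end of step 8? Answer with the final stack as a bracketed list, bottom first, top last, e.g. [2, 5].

[-584, 47, -21, -21]

(re-executing from step 1 with the substitution; state before step 1: [-8, -8])
1. DROP -> [-8]
2. DUP -> [-8, -8]
3. PUSH 81 -> [-8, -8, 81]
4. ADD -> [-8, 73]
5. MUL -> [-584]
6. PUSH 47 -> [-584, 47]
7. PUSH -21 -> [-584, 47, -21]
8. DUP -> [-584, 47, -21, -21]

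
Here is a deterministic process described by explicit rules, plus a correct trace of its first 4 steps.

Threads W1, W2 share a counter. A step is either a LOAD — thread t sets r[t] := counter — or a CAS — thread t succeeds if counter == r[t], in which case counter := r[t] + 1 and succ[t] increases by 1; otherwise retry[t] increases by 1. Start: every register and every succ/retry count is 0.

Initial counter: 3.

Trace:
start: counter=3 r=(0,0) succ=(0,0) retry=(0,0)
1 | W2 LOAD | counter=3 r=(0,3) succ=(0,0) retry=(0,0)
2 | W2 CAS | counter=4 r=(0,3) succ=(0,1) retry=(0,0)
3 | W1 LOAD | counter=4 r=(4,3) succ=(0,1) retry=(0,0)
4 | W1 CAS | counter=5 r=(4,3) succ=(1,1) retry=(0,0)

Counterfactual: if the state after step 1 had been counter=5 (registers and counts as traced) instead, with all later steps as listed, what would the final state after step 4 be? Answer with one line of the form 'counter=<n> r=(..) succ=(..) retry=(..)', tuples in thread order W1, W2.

counter=6 r=(5,3) succ=(1,0) retry=(0,1)

state after step 1 := counter=5 r=(0,3) succ=(0,0) retry=(0,0)
2 | W2 CAS | counter=5 r=(0,3) succ=(0,0) retry=(0,1)
3 | W1 LOAD | counter=5 r=(5,3) succ=(0,0) retry=(0,1)
4 | W1 CAS | counter=6 r=(5,3) succ=(1,0) retry=(0,1)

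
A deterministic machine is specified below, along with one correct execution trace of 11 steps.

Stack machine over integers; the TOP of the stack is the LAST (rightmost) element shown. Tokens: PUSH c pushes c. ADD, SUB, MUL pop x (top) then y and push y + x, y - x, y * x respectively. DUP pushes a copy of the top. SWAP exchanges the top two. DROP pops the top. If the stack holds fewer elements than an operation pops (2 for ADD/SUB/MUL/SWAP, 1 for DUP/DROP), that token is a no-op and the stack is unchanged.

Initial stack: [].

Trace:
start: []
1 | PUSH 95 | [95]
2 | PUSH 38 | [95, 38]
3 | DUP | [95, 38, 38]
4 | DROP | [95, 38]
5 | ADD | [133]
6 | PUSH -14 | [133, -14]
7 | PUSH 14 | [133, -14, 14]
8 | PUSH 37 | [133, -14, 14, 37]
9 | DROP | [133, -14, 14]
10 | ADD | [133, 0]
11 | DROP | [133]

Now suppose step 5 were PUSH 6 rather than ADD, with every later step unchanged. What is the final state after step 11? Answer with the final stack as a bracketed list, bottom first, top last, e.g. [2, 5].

[95, 38, 6]

(re-executing from step 5 with the substitution; state before step 5: [95, 38])
5 | PUSH 6 | [95, 38, 6]
6 | PUSH -14 | [95, 38, 6, -14]
7 | PUSH 14 | [95, 38, 6, -14, 14]
8 | PUSH 37 | [95, 38, 6, -14, 14, 37]
9 | DROP | [95, 38, 6, -14, 14]
10 | ADD | [95, 38, 6, 0]
11 | DROP | [95, 38, 6]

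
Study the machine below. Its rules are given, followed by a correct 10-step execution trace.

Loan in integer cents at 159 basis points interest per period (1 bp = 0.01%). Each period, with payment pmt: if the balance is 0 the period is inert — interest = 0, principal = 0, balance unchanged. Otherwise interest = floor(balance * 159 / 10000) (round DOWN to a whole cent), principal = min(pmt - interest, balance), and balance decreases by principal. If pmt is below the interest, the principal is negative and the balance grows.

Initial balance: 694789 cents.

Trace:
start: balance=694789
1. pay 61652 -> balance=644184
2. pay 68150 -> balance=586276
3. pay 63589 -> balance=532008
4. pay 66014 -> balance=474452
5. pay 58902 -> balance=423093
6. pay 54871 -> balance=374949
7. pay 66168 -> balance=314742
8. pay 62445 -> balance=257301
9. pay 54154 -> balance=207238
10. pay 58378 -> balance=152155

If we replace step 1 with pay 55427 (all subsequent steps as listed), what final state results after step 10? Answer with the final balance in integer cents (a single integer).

(re-executing from step 1 with the substitution; state before step 1: balance=694789)
1. pay 55427 -> balance=650409
2. pay 68150 -> balance=592600
3. pay 63589 -> balance=538433
4. pay 66014 -> balance=480980
5. pay 58902 -> balance=429725
6. pay 54871 -> balance=381686
7. pay 66168 -> balance=321586
8. pay 62445 -> balance=264254
9. pay 54154 -> balance=214301
10. pay 58378 -> balance=159330

159330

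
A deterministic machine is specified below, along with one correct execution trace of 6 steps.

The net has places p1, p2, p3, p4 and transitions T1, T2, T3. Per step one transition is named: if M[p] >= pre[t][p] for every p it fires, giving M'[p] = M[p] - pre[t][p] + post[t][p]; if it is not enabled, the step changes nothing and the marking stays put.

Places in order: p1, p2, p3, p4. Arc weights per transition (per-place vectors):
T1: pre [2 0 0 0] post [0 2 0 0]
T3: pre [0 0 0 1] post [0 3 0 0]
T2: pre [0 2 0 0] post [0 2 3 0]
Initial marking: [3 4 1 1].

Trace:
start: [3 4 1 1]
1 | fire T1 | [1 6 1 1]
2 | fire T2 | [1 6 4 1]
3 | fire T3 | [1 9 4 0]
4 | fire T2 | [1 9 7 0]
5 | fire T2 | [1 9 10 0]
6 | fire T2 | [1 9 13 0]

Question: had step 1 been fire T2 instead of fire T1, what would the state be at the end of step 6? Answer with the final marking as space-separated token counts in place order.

3 7 16 0

(re-executing from step 1 with the substitution; state before step 1: [3 4 1 1])
1 | fire T2 | [3 4 4 1]
2 | fire T2 | [3 4 7 1]
3 | fire T3 | [3 7 7 0]
4 | fire T2 | [3 7 10 0]
5 | fire T2 | [3 7 13 0]
6 | fire T2 | [3 7 16 0]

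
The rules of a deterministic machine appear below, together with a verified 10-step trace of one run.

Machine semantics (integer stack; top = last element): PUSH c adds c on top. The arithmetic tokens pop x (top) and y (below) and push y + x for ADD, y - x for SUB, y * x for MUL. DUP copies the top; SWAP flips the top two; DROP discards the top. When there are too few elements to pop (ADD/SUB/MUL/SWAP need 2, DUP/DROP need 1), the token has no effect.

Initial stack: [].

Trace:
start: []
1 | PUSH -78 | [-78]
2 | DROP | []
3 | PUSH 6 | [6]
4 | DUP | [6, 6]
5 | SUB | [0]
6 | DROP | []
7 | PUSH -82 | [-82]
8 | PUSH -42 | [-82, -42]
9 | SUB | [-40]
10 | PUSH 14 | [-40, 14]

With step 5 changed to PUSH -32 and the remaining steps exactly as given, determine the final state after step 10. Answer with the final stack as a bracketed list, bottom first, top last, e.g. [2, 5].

[6, 6, -40, 14]

(re-executing from step 5 with the substitution; state before step 5: [6, 6])
5 | PUSH -32 | [6, 6, -32]
6 | DROP | [6, 6]
7 | PUSH -82 | [6, 6, -82]
8 | PUSH -42 | [6, 6, -82, -42]
9 | SUB | [6, 6, -40]
10 | PUSH 14 | [6, 6, -40, 14]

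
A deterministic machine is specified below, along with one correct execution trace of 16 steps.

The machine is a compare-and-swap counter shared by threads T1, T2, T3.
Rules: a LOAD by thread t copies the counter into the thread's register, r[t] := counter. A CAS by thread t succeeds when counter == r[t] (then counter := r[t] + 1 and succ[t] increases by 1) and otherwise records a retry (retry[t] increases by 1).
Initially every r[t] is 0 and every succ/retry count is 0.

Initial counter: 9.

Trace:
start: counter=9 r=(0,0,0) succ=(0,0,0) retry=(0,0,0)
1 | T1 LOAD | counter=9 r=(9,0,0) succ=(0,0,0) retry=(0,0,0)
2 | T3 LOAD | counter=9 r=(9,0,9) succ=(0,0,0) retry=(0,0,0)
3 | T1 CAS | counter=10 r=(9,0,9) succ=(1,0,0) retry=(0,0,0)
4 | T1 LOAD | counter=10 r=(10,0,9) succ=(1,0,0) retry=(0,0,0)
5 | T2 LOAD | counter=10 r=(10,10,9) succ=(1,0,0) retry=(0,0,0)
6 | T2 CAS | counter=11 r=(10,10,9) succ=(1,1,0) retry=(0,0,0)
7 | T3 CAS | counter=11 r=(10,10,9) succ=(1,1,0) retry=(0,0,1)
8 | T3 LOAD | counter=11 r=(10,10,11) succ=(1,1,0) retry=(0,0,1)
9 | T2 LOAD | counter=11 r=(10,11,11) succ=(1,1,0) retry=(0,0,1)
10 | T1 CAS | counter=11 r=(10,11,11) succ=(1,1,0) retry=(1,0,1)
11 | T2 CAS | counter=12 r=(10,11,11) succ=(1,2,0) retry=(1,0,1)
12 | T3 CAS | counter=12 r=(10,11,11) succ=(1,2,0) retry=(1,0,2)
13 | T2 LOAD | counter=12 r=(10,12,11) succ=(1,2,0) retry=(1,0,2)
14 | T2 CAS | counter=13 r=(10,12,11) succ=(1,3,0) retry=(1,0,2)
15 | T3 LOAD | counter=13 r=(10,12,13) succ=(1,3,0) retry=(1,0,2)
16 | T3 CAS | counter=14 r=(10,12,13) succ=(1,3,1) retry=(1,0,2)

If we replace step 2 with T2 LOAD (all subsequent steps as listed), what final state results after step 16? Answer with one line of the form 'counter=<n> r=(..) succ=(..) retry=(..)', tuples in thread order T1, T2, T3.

counter=14 r=(10,12,13) succ=(1,3,1) retry=(1,0,2)

(re-executing from step 2 with the substitution; state before step 2: counter=9 r=(9,0,0) succ=(0,0,0) retry=(0,0,0))
2 | T2 LOAD | counter=9 r=(9,9,0) succ=(0,0,0) retry=(0,0,0)
3 | T1 CAS | counter=10 r=(9,9,0) succ=(1,0,0) retry=(0,0,0)
4 | T1 LOAD | counter=10 r=(10,9,0) succ=(1,0,0) retry=(0,0,0)
5 | T2 LOAD | counter=10 r=(10,10,0) succ=(1,0,0) retry=(0,0,0)
6 | T2 CAS | counter=11 r=(10,10,0) succ=(1,1,0) retry=(0,0,0)
7 | T3 CAS | counter=11 r=(10,10,0) succ=(1,1,0) retry=(0,0,1)
8 | T3 LOAD | counter=11 r=(10,10,11) succ=(1,1,0) retry=(0,0,1)
9 | T2 LOAD | counter=11 r=(10,11,11) succ=(1,1,0) retry=(0,0,1)
10 | T1 CAS | counter=11 r=(10,11,11) succ=(1,1,0) retry=(1,0,1)
11 | T2 CAS | counter=12 r=(10,11,11) succ=(1,2,0) retry=(1,0,1)
12 | T3 CAS | counter=12 r=(10,11,11) succ=(1,2,0) retry=(1,0,2)
13 | T2 LOAD | counter=12 r=(10,12,11) succ=(1,2,0) retry=(1,0,2)
14 | T2 CAS | counter=13 r=(10,12,11) succ=(1,3,0) retry=(1,0,2)
15 | T3 LOAD | counter=13 r=(10,12,13) succ=(1,3,0) retry=(1,0,2)
16 | T3 CAS | counter=14 r=(10,12,13) succ=(1,3,1) retry=(1,0,2)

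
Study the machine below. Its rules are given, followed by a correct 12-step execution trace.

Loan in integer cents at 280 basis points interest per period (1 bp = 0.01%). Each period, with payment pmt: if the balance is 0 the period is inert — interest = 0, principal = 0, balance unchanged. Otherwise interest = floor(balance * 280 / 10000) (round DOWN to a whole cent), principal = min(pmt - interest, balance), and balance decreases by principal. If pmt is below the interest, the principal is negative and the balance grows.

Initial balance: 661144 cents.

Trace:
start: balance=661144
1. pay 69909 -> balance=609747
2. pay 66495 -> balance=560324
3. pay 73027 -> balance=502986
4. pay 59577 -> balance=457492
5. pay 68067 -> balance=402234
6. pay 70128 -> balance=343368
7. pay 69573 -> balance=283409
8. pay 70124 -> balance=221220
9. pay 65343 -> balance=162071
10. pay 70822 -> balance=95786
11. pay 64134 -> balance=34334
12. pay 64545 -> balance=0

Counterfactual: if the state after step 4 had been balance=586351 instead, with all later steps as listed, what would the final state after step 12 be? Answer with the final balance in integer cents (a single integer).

131466

state after step 4 := balance=586351
5. pay 68067 -> balance=534701
6. pay 70128 -> balance=479544
7. pay 69573 -> balance=423398
8. pay 70124 -> balance=365129
9. pay 65343 -> balance=310009
10. pay 70822 -> balance=247867
11. pay 64134 -> balance=190673
12. pay 64545 -> balance=131466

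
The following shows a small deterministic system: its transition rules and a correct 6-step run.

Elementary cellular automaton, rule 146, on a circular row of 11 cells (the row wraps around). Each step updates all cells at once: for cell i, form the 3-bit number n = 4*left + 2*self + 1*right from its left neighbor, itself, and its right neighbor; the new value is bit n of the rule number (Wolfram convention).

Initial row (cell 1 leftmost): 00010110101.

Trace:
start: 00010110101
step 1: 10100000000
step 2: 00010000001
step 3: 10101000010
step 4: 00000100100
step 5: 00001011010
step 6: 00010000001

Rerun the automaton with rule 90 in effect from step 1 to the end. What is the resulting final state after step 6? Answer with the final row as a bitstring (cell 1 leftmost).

01100011110

(re-executing steps 1..6 under rule 90; state before step 1: 00010110101)
step 1: 10100110000
step 2: 00011111001
step 3: 10110001110
step 4: 00111011010
step 5: 01101011001
step 6: 01100011110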